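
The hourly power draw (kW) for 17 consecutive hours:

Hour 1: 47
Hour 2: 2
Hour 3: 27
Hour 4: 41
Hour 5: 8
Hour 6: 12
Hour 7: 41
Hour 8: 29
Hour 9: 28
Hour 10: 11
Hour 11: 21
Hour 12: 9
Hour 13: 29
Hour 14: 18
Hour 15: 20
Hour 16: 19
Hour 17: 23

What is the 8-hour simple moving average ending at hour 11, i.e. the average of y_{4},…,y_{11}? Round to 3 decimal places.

Sum of periods 4–11: 41 + 8 + 12 + 41 + 29 + 28 + 11 + 21 = 191
Divide by 8: 191 / 8 = 23.875

23.875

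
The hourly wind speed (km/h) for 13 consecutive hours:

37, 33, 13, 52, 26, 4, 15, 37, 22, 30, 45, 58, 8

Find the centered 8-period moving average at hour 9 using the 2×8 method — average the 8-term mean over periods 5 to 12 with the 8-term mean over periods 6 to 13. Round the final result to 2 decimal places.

28.50

Sum over 5–12: 26 + 4 + 15 + 37 + 22 + 30 + 45 + 58 = 237
Sum over 6–13: 4 + 15 + 37 + 22 + 30 + 45 + 58 + 8 = 219
CMA at t=9 = (237 + 219) / (2·8) = 456 / 16 = 28.50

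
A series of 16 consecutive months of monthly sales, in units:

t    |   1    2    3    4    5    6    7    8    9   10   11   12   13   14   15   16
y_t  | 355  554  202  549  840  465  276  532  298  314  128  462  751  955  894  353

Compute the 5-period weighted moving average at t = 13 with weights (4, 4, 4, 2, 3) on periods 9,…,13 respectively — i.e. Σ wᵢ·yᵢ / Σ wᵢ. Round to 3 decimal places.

361.000

Weighted sum: 4·298 + 4·314 + 4·128 + 2·462 + 3·751 = 1192 + 1256 + 512 + 924 + 2253 = 6137
Weight total: 4 + 4 + 4 + 2 + 3 = 17
WMA = 6137 / 17 = 361.000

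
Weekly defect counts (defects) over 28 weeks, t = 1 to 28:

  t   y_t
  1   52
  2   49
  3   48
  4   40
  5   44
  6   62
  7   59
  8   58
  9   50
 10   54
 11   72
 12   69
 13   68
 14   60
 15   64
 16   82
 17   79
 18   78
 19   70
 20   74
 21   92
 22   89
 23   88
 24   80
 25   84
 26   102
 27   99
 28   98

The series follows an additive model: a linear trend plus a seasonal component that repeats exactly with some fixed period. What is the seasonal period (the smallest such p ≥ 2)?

5

First differences y_{t+1} − y_t: -3, -1, -8, 4, 18, -3, -1, -8, 4, 18, -3, -1, …
The difference pattern repeats every 5 terms and not for any smaller step, so p = 5.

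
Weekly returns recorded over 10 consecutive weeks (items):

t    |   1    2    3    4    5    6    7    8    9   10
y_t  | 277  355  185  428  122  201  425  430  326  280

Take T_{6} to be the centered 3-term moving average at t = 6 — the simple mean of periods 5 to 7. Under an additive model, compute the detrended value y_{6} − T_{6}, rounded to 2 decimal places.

Trend T_6 = (122 + 201 + 425) / 3 = 748/3 = 249.3333
Detrended value: 201 − 249.3333 = -48.33

-48.33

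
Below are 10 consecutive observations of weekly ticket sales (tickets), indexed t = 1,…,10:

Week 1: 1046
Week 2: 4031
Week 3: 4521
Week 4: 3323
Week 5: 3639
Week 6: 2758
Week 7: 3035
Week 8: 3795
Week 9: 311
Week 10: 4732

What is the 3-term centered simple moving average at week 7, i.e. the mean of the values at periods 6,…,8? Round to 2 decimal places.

3196.00

Sum of periods 6–8: 2758 + 3035 + 3795 = 9588
Divide by 3: 9588 / 3 = 3196.00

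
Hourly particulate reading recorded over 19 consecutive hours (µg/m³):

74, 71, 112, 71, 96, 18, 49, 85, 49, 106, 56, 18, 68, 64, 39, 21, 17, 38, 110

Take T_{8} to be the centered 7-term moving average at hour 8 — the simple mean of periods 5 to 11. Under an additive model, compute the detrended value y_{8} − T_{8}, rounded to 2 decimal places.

Trend T_8 = (96 + 18 + 49 + 85 + 49 + 106 + 56) / 7 = 459/7 = 65.5714
Detrended value: 85 − 65.5714 = 19.43

19.43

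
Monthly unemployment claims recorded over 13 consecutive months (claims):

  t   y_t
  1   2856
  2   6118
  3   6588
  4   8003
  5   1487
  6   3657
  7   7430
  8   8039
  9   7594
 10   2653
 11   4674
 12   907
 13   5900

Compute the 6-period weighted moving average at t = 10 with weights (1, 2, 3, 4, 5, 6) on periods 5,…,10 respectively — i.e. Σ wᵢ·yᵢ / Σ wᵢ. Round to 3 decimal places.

5577.857

Weighted sum: 1·1487 + 2·3657 + 3·7430 + 4·8039 + 5·7594 + 6·2653 = 1487 + 7314 + 22290 + 32156 + 37970 + 15918 = 117135
Weight total: 1 + 2 + 3 + 4 + 5 + 6 = 21
WMA = 117135 / 21 = 5577.857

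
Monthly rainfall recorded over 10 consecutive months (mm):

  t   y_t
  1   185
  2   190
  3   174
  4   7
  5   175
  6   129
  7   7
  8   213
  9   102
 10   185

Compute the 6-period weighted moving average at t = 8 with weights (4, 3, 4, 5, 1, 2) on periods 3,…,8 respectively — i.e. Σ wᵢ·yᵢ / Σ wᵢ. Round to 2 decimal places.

Weighted sum: 4·174 + 3·7 + 4·175 + 5·129 + 1·7 + 2·213 = 696 + 21 + 700 + 645 + 7 + 426 = 2495
Weight total: 4 + 3 + 4 + 5 + 1 + 2 = 19
WMA = 2495 / 19 = 131.32

131.32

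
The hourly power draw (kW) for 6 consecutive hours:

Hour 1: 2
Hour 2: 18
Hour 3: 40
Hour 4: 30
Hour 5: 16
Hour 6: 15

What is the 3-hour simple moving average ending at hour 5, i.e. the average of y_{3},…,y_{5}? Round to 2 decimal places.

28.67

Sum of periods 3–5: 40 + 30 + 16 = 86
Divide by 3: 86 / 3 = 28.67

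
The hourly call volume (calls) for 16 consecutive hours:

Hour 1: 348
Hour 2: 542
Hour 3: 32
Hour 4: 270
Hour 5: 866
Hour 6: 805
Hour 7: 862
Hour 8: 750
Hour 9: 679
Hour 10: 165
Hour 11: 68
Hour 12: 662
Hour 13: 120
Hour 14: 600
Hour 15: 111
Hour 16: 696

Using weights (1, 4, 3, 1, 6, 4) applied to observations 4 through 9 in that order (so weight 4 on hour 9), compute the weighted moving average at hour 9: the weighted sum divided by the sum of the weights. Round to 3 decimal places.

748.789

Weighted sum: 1·270 + 4·866 + 3·805 + 1·862 + 6·750 + 4·679 = 270 + 3464 + 2415 + 862 + 4500 + 2716 = 14227
Weight total: 1 + 4 + 3 + 1 + 6 + 4 = 19
WMA = 14227 / 19 = 748.789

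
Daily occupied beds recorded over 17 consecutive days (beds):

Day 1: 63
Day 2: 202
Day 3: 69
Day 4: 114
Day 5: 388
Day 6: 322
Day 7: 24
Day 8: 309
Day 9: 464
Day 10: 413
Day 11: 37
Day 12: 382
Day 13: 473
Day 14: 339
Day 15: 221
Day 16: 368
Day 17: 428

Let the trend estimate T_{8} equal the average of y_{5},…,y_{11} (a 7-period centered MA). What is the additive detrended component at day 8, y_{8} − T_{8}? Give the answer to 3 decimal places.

29.429

Trend T_8 = (388 + 322 + 24 + 309 + 464 + 413 + 37) / 7 = 1957/7 = 279.57143
Detrended value: 309 − 279.57143 = 29.429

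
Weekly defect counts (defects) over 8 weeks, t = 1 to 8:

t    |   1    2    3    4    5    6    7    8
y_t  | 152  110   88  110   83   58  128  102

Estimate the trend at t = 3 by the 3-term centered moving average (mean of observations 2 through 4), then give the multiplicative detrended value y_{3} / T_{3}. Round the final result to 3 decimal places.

0.857

Trend T_3 = (110 + 88 + 110) / 3 = 308/3 = 102.66667
Ratio to trend: 88 / 102.66667 = 0.857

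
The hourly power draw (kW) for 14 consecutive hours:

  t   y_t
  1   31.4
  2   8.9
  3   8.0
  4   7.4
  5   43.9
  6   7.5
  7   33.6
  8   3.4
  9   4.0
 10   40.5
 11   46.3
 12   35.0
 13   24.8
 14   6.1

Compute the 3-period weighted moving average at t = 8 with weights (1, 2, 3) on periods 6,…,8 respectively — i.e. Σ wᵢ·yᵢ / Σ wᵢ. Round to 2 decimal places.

Weighted sum: 1·7.5 + 2·33.6 + 3·3.4 = 7.5 + 67.2 + 10.2 = 84.9
Weight total: 1 + 2 + 3 = 6
WMA = 84.9 / 6 = 14.15

14.15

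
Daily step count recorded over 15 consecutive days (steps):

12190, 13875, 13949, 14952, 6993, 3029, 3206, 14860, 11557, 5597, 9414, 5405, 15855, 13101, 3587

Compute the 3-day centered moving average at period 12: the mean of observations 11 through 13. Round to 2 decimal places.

10224.67

Sum of periods 11–13: 9414 + 5405 + 15855 = 30674
Divide by 3: 30674 / 3 = 10224.67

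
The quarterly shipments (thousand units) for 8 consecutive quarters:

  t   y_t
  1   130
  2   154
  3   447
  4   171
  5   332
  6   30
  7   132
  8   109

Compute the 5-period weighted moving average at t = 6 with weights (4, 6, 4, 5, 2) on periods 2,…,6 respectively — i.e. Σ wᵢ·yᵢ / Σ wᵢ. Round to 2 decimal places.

271.52

Weighted sum: 4·154 + 6·447 + 4·171 + 5·332 + 2·30 = 616 + 2682 + 684 + 1660 + 60 = 5702
Weight total: 4 + 6 + 4 + 5 + 2 = 21
WMA = 5702 / 21 = 271.52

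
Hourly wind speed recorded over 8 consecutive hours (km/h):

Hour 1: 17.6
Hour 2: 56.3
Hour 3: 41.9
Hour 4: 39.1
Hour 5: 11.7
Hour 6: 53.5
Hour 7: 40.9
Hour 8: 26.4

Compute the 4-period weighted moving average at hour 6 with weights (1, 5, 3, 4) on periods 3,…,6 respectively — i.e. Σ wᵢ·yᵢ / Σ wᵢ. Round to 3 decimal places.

Weighted sum: 1·41.9 + 5·39.1 + 3·11.7 + 4·53.5 = 41.9 + 195.5 + 35.1 + 214.0 = 486.5
Weight total: 1 + 5 + 3 + 4 = 13
WMA = 486.5 / 13 = 37.423

37.423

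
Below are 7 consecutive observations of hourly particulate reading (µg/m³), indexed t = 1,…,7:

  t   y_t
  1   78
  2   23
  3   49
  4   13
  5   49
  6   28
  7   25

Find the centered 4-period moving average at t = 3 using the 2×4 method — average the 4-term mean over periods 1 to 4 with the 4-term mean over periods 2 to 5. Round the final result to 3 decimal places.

37.125

Sum over 1–4: 78 + 23 + 49 + 13 = 163
Sum over 2–5: 23 + 49 + 13 + 49 = 134
CMA at t=3 = (163 + 134) / (2·4) = 297 / 8 = 37.125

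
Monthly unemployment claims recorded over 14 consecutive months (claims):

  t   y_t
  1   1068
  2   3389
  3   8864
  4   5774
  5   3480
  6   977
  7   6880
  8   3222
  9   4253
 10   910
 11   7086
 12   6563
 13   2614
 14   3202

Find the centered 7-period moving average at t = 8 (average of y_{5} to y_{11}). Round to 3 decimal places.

3829.714

Sum of periods 5–11: 3480 + 977 + 6880 + 3222 + 4253 + 910 + 7086 = 26808
Divide by 7: 26808 / 7 = 3829.714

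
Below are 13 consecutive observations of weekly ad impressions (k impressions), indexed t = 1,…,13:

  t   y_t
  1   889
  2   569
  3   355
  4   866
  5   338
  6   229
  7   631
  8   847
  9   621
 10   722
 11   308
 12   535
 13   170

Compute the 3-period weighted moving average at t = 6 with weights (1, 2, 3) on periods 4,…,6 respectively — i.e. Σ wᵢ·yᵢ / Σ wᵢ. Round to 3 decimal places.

Weighted sum: 1·866 + 2·338 + 3·229 = 866 + 676 + 687 = 2229
Weight total: 1 + 2 + 3 = 6
WMA = 2229 / 6 = 371.500

371.500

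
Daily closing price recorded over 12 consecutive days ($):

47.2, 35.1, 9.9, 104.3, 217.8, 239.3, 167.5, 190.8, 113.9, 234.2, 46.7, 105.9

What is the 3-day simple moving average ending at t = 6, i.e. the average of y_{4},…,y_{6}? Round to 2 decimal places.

187.13

Sum of periods 4–6: 104.3 + 217.8 + 239.3 = 561.4
Divide by 3: 561.4 / 3 = 187.13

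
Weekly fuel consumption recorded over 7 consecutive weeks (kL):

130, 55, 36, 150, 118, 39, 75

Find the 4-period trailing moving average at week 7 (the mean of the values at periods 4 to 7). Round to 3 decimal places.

Sum of periods 4–7: 150 + 118 + 39 + 75 = 382
Divide by 4: 382 / 4 = 95.500

95.500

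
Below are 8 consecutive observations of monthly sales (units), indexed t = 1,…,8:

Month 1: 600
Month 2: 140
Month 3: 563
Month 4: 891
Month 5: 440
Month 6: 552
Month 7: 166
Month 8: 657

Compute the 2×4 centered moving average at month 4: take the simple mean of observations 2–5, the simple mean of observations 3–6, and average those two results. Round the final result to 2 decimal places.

560.00

Sum over 2–5: 140 + 563 + 891 + 440 = 2034
Sum over 3–6: 563 + 891 + 440 + 552 = 2446
CMA at t=4 = (2034 + 2446) / (2·4) = 4480 / 8 = 560.00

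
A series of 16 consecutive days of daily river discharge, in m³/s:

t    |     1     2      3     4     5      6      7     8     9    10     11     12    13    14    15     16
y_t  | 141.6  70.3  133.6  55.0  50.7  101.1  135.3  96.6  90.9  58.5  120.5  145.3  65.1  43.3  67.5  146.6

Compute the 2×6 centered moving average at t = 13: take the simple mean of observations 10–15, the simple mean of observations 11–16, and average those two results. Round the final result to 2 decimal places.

Sum over 10–15: 58.5 + 120.5 + 145.3 + 65.1 + 43.3 + 67.5 = 500.2
Sum over 11–16: 120.5 + 145.3 + 65.1 + 43.3 + 67.5 + 146.6 = 588.3
CMA at t=13 = (500.2 + 588.3) / (2·6) = 1088.5 / 12 = 90.71

90.71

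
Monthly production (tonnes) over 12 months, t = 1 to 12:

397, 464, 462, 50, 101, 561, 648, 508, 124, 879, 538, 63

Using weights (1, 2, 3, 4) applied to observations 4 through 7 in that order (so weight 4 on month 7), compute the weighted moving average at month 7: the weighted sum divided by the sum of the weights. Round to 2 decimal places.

Weighted sum: 1·50 + 2·101 + 3·561 + 4·648 = 50 + 202 + 1683 + 2592 = 4527
Weight total: 1 + 2 + 3 + 4 = 10
WMA = 4527 / 10 = 452.70

452.70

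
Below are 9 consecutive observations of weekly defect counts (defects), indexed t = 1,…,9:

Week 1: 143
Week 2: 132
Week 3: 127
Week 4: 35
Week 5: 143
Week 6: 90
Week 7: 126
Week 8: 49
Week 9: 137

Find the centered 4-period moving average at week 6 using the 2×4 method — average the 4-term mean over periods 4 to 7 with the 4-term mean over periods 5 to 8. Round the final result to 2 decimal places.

Sum over 4–7: 35 + 143 + 90 + 126 = 394
Sum over 5–8: 143 + 90 + 126 + 49 = 408
CMA at t=6 = (394 + 408) / (2·4) = 802 / 8 = 100.25

100.25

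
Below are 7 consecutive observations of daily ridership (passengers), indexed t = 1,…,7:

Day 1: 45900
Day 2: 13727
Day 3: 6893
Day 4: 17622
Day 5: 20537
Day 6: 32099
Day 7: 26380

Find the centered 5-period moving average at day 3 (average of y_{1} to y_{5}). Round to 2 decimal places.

20935.80

Sum of periods 1–5: 45900 + 13727 + 6893 + 17622 + 20537 = 104679
Divide by 5: 104679 / 5 = 20935.80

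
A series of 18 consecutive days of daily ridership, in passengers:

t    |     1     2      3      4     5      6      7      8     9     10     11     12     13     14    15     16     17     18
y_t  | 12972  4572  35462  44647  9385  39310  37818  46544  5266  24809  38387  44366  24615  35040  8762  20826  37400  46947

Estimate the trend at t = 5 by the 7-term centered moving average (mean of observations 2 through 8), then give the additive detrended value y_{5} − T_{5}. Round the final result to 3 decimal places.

-21720.429

Trend T_5 = (4572 + 35462 + 44647 + 9385 + 39310 + 37818 + 46544) / 7 = 217738/7 = 31105.42857
Detrended value: 9385 − 31105.42857 = -21720.429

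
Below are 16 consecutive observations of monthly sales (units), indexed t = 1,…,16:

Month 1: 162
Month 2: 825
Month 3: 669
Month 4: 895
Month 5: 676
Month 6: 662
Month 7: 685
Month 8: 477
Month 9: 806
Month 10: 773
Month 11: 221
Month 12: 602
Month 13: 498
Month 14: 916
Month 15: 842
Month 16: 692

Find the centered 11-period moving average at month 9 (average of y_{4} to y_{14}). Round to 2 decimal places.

655.55

Sum of periods 4–14: 895 + 676 + 662 + 685 + 477 + 806 + 773 + 221 + 602 + 498 + 916 = 7211
Divide by 11: 7211 / 11 = 655.55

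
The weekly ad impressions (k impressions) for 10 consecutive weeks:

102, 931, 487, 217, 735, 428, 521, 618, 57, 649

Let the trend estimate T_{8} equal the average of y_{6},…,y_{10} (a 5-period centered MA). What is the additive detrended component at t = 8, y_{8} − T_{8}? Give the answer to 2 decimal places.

163.40

Trend T_8 = (428 + 521 + 618 + 57 + 649) / 5 = 2273/5 = 454.6000
Detrended value: 618 − 454.6000 = 163.40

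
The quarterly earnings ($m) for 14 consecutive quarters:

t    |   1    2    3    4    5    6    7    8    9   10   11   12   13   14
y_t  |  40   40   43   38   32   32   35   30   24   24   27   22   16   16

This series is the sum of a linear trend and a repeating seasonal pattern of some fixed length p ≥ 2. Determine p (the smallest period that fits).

4

First differences y_{t+1} − y_t: 0, 3, -5, -6, 0, 3, -5, -6, 0, 3, …
The difference pattern repeats every 4 terms and not for any smaller step, so p = 4.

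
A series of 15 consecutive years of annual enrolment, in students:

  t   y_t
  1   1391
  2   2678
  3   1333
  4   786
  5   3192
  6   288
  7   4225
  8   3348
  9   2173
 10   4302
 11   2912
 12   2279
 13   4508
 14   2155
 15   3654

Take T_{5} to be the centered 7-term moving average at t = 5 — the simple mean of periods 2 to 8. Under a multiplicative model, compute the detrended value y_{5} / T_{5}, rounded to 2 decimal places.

Trend T_5 = (2678 + 1333 + 786 + 3192 + 288 + 4225 + 3348) / 7 = 15850/7 = 2264.2857
Ratio to trend: 3192 / 2264.2857 = 1.41

1.41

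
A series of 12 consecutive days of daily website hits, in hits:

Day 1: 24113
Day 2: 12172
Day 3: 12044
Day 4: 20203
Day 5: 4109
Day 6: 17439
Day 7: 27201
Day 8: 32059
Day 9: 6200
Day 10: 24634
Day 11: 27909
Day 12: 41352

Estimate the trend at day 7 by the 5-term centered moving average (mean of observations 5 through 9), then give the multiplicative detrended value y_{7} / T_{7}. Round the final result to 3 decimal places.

Trend T_7 = (4109 + 17439 + 27201 + 32059 + 6200) / 5 = 87008/5 = 17401.60000
Ratio to trend: 27201 / 17401.60000 = 1.563

1.563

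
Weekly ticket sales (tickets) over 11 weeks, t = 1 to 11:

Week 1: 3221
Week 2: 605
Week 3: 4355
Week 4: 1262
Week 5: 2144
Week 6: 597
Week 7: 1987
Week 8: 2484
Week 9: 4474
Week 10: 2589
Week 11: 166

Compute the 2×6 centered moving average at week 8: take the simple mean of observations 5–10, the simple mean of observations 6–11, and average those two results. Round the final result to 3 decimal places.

2214.333

Sum over 5–10: 2144 + 597 + 1987 + 2484 + 4474 + 2589 = 14275
Sum over 6–11: 597 + 1987 + 2484 + 4474 + 2589 + 166 = 12297
CMA at t=8 = (14275 + 12297) / (2·6) = 26572 / 12 = 2214.333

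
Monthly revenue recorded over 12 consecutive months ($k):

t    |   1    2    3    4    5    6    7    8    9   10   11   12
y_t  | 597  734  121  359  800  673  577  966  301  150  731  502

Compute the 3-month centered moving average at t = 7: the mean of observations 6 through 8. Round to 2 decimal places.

738.67

Sum of periods 6–8: 673 + 577 + 966 = 2216
Divide by 3: 2216 / 3 = 738.67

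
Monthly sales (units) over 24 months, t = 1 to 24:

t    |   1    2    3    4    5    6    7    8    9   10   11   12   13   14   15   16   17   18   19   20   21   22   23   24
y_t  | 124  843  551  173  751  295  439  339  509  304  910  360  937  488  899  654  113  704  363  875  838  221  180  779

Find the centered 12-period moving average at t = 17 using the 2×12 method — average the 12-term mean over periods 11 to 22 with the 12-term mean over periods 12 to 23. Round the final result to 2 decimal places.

583.08

Sum over 11–22: 910 + 360 + 937 + 488 + 899 + 654 + 113 + 704 + 363 + 875 + 838 + 221 = 7362
Sum over 12–23: 360 + 937 + 488 + 899 + 654 + 113 + 704 + 363 + 875 + 838 + 221 + 180 = 6632
CMA at t=17 = (7362 + 6632) / (2·12) = 13994 / 24 = 583.08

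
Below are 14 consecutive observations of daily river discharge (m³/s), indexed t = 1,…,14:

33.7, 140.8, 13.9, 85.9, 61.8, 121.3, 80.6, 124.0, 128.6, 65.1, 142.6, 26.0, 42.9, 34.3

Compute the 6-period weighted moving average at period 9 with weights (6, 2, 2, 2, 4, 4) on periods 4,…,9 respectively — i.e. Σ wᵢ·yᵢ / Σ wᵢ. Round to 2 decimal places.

102.66

Weighted sum: 6·85.9 + 2·61.8 + 2·121.3 + 2·80.6 + 4·124.0 + 4·128.6 = 515.4 + 123.6 + 242.6 + 161.2 + 496.0 + 514.4 = 2053.2
Weight total: 6 + 2 + 2 + 2 + 4 + 4 = 20
WMA = 2053.2 / 20 = 102.66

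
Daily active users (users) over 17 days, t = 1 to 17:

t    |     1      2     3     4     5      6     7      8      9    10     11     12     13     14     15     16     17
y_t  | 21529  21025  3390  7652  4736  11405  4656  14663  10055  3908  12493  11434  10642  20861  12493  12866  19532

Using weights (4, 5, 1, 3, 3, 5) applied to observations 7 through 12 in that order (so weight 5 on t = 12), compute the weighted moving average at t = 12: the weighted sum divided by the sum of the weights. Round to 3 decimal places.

Weighted sum: 4·4656 + 5·14663 + 1·10055 + 3·3908 + 3·12493 + 5·11434 = 18624 + 73315 + 10055 + 11724 + 37479 + 57170 = 208367
Weight total: 4 + 5 + 1 + 3 + 3 + 5 = 21
WMA = 208367 / 21 = 9922.238

9922.238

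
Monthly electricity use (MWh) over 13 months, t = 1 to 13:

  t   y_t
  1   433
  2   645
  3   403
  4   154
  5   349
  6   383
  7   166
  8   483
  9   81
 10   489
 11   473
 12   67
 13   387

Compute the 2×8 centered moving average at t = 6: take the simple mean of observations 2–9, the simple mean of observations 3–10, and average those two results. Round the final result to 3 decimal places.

Sum over 2–9: 645 + 403 + 154 + 349 + 383 + 166 + 483 + 81 = 2664
Sum over 3–10: 403 + 154 + 349 + 383 + 166 + 483 + 81 + 489 = 2508
CMA at t=6 = (2664 + 2508) / (2·8) = 5172 / 16 = 323.250

323.250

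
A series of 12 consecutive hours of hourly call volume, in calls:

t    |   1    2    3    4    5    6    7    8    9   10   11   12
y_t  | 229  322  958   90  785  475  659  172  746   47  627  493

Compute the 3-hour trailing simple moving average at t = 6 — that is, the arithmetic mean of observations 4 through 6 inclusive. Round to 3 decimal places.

Sum of periods 4–6: 90 + 785 + 475 = 1350
Divide by 3: 1350 / 3 = 450.000

450.000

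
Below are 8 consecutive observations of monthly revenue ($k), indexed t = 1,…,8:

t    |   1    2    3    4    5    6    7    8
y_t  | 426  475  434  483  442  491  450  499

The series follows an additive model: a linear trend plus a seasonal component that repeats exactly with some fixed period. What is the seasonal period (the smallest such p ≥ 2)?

First differences y_{t+1} − y_t: 49, -41, 49, -41, 49, -41, …
The difference pattern repeats every 2 terms and not for any smaller step, so p = 2.

2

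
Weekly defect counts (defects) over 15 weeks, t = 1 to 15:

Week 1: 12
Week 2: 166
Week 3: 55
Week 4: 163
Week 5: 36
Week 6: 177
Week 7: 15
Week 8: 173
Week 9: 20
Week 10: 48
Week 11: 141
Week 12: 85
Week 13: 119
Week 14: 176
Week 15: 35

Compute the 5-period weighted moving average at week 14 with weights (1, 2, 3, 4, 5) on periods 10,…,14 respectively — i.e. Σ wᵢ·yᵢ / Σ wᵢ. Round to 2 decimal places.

129.40

Weighted sum: 1·48 + 2·141 + 3·85 + 4·119 + 5·176 = 48 + 282 + 255 + 476 + 880 = 1941
Weight total: 1 + 2 + 3 + 4 + 5 = 15
WMA = 1941 / 15 = 129.40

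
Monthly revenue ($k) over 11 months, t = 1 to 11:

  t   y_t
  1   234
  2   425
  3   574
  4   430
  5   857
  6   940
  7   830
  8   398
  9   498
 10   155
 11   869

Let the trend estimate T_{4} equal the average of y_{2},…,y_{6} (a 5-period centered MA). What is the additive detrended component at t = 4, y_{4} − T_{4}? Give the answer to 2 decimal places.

-215.20

Trend T_4 = (425 + 574 + 430 + 857 + 940) / 5 = 3226/5 = 645.2000
Detrended value: 430 − 645.2000 = -215.20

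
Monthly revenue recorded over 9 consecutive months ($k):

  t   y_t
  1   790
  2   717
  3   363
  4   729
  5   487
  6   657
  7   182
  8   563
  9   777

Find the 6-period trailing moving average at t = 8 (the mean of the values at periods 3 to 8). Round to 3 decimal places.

496.833

Sum of periods 3–8: 363 + 729 + 487 + 657 + 182 + 563 = 2981
Divide by 6: 2981 / 6 = 496.833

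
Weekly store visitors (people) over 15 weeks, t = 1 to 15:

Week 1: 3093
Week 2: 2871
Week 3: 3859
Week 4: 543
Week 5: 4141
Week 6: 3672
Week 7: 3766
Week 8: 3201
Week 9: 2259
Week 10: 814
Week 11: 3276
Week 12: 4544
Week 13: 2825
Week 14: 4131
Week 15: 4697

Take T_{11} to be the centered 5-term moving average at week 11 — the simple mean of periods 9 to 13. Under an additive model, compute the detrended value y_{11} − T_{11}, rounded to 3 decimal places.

Trend T_11 = (2259 + 814 + 3276 + 4544 + 2825) / 5 = 13718/5 = 2743.60000
Detrended value: 3276 − 2743.60000 = 532.400

532.400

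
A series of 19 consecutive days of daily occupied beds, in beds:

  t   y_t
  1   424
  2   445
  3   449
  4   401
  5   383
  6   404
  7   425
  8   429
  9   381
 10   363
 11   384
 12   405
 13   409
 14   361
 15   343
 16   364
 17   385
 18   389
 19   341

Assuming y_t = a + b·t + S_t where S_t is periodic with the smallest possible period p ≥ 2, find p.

First differences y_{t+1} − y_t: 21, 4, -48, -18, 21, 21, 4, -48, -18, 21, 21, 4, …
The difference pattern repeats every 5 terms and not for any smaller step, so p = 5.

5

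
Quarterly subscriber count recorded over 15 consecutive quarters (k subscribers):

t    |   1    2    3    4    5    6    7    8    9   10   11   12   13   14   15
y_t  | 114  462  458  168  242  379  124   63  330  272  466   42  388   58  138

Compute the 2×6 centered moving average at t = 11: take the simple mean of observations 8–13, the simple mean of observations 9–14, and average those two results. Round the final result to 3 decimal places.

259.750

Sum over 8–13: 63 + 330 + 272 + 466 + 42 + 388 = 1561
Sum over 9–14: 330 + 272 + 466 + 42 + 388 + 58 = 1556
CMA at t=11 = (1561 + 1556) / (2·6) = 3117 / 12 = 259.750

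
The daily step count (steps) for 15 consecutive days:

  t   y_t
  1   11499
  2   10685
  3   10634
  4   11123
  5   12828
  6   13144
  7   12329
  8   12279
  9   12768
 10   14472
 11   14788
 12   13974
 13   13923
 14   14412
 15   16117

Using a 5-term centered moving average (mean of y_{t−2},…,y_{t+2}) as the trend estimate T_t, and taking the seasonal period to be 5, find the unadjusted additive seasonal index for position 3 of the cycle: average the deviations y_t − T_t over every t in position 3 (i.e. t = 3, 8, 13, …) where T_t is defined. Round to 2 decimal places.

Season position 3 occurs at t = 3, 8, 13 (where T_t is defined).
t=3: T_3 = 11353.8000; y_3 − T_3 = 10634 − 11353.8000 = -719.8000
t=8: T_8 = 12998.4000; y_8 − T_8 = 12279 − 12998.4000 = -719.4000
t=13: T_13 = 14642.8000; y_13 − T_13 = 13923 − 14642.8000 = -719.8000
Mean deviation: (-719.8000 + -719.4000 + -719.8000) / 3 = -719.67

-719.67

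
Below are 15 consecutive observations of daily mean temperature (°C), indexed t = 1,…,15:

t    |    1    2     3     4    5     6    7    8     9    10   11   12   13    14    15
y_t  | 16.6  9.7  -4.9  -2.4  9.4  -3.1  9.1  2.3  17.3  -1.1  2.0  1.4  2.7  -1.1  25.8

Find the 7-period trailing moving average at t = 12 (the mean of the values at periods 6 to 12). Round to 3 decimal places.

3.986

Sum of periods 6–12: (-3.1) + 9.1 + 2.3 + 17.3 + (-1.1) + 2.0 + 1.4 = 27.9
Divide by 7: 27.9 / 7 = 3.986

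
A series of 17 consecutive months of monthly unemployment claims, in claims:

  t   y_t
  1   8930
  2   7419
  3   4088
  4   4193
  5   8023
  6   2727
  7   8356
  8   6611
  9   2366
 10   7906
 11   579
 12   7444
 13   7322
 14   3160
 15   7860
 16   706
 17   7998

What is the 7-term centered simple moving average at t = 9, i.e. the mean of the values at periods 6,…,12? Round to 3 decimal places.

5141.286

Sum of periods 6–12: 2727 + 8356 + 6611 + 2366 + 7906 + 579 + 7444 = 35989
Divide by 7: 35989 / 7 = 5141.286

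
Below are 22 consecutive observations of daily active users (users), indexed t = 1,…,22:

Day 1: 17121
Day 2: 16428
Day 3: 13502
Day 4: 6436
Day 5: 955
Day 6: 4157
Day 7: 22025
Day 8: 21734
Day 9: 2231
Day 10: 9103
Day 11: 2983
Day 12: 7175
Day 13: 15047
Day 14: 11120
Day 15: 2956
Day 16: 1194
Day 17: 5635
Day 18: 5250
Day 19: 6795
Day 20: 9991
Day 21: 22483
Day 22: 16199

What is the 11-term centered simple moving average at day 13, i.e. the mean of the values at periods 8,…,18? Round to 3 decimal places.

7675.273

Sum of periods 8–18: 21734 + 2231 + 9103 + 2983 + 7175 + 15047 + 11120 + 2956 + 1194 + 5635 + 5250 = 84428
Divide by 11: 84428 / 11 = 7675.273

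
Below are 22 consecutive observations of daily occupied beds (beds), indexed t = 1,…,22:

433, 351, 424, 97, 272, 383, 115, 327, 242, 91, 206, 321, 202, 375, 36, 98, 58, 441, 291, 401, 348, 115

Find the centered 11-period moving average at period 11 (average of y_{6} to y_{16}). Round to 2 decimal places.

Sum of periods 6–16: 383 + 115 + 327 + 242 + 91 + 206 + 321 + 202 + 375 + 36 + 98 = 2396
Divide by 11: 2396 / 11 = 217.82

217.82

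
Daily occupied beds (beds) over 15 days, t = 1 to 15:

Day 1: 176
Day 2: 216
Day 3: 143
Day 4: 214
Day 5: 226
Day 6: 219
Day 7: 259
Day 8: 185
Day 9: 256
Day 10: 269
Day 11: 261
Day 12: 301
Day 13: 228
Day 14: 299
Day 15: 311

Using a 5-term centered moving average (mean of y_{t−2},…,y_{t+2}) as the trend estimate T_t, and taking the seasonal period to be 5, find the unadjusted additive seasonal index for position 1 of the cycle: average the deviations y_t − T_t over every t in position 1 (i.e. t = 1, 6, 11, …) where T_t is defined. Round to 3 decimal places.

-1.800

Season position 1 occurs at t = 6, 11 (where T_t is defined).
t=6: T_6 = 220.60000; y_6 − T_6 = 219 − 220.60000 = -1.60000
t=11: T_11 = 263.00000; y_11 − T_11 = 261 − 263.00000 = -2.00000
Mean deviation: (-1.60000 + -2.00000) / 2 = -1.800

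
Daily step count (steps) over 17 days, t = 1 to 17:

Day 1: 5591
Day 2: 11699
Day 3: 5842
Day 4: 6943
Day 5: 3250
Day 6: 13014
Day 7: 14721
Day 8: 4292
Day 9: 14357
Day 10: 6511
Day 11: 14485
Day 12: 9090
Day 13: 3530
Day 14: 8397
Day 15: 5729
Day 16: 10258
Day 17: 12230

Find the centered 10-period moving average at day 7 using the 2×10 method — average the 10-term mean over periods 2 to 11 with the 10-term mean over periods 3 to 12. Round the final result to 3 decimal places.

Sum over 2–11: 11699 + 5842 + 6943 + 3250 + 13014 + 14721 + 4292 + 14357 + 6511 + 14485 = 95114
Sum over 3–12: 5842 + 6943 + 3250 + 13014 + 14721 + 4292 + 14357 + 6511 + 14485 + 9090 = 92505
CMA at t=7 = (95114 + 92505) / (2·10) = 187619 / 20 = 9380.950

9380.950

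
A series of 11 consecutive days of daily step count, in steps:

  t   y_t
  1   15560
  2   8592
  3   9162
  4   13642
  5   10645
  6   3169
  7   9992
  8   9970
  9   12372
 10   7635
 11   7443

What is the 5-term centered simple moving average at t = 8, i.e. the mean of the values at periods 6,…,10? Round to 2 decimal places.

Sum of periods 6–10: 3169 + 9992 + 9970 + 12372 + 7635 = 43138
Divide by 5: 43138 / 5 = 8627.60

8627.60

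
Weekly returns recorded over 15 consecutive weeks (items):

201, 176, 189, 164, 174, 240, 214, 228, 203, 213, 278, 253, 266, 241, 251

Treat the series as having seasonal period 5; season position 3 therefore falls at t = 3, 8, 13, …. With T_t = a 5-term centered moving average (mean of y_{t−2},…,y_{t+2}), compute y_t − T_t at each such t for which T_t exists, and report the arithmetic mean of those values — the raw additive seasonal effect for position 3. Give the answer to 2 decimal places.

Season position 3 occurs at t = 3, 8, 13 (where T_t is defined).
t=3: T_3 = 180.8000; y_3 − T_3 = 189 − 180.8000 = 8.2000
t=8: T_8 = 219.6000; y_8 − T_8 = 228 − 219.6000 = 8.4000
t=13: T_13 = 257.8000; y_13 − T_13 = 266 − 257.8000 = 8.2000
Mean deviation: (8.2000 + 8.4000 + 8.2000) / 3 = 8.27

8.27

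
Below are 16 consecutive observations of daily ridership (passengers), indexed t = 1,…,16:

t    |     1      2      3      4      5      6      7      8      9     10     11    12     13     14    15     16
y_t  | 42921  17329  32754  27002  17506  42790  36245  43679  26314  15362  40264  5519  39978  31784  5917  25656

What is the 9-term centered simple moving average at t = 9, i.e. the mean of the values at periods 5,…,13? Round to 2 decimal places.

Sum of periods 5–13: 17506 + 42790 + 36245 + 43679 + 26314 + 15362 + 40264 + 5519 + 39978 = 267657
Divide by 9: 267657 / 9 = 29739.67

29739.67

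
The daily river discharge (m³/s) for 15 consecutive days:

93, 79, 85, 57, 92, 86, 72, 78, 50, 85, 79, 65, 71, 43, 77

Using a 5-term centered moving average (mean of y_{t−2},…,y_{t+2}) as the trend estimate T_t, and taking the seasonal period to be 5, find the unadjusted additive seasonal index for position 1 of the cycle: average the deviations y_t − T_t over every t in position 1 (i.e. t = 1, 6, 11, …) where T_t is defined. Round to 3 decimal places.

9.000

Season position 1 occurs at t = 6, 11 (where T_t is defined).
t=6: T_6 = 77.00000; y_6 − T_6 = 86 − 77.00000 = 9.00000
t=11: T_11 = 70.00000; y_11 − T_11 = 79 − 70.00000 = 9.00000
Mean deviation: (9.00000 + 9.00000) / 2 = 9.000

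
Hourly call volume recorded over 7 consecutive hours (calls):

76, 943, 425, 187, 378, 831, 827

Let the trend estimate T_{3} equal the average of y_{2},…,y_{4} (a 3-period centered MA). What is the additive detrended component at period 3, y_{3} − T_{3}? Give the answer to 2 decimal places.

-93.33

Trend T_3 = (943 + 425 + 187) / 3 = 1555/3 = 518.3333
Detrended value: 425 − 518.3333 = -93.33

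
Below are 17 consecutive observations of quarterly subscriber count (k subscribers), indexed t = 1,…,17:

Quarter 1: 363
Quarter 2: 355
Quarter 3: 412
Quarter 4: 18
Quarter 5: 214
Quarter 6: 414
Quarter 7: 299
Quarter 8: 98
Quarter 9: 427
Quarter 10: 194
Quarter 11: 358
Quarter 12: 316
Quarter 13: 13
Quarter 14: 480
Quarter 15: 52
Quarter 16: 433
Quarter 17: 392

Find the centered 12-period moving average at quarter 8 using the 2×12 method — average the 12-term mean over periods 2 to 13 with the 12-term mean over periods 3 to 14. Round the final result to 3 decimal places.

265.042

Sum over 2–13: 355 + 412 + 18 + 214 + 414 + 299 + 98 + 427 + 194 + 358 + 316 + 13 = 3118
Sum over 3–14: 412 + 18 + 214 + 414 + 299 + 98 + 427 + 194 + 358 + 316 + 13 + 480 = 3243
CMA at t=8 = (3118 + 3243) / (2·12) = 6361 / 24 = 265.042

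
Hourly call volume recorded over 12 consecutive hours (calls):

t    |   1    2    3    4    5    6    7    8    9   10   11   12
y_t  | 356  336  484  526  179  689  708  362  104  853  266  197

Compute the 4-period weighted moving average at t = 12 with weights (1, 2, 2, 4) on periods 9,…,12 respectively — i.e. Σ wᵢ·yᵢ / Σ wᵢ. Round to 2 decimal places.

347.78

Weighted sum: 1·104 + 2·853 + 2·266 + 4·197 = 104 + 1706 + 532 + 788 = 3130
Weight total: 1 + 2 + 2 + 4 = 9
WMA = 3130 / 9 = 347.78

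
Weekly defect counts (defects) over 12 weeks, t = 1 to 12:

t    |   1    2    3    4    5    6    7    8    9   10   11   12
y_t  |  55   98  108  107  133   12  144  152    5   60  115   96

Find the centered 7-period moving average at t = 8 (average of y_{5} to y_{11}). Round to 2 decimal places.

Sum of periods 5–11: 133 + 12 + 144 + 152 + 5 + 60 + 115 = 621
Divide by 7: 621 / 7 = 88.71

88.71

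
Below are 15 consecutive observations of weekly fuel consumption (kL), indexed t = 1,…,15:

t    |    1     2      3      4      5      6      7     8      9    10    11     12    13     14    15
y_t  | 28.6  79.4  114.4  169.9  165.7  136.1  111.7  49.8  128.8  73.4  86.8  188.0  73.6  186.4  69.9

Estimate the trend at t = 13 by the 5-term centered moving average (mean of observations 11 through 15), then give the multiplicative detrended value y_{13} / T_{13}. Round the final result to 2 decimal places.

0.61

Trend T_13 = (86.8 + 188.0 + 73.6 + 186.4 + 69.9) / 5 = 604.7/5 = 120.9400
Ratio to trend: 73.6 / 120.9400 = 0.61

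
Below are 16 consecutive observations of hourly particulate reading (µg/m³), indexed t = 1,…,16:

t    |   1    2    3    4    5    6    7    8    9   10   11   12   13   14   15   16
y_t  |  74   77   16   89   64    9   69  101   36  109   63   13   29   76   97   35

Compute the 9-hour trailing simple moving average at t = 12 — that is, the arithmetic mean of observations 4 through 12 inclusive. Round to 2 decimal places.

61.44

Sum of periods 4–12: 89 + 64 + 9 + 69 + 101 + 36 + 109 + 63 + 13 = 553
Divide by 9: 553 / 9 = 61.44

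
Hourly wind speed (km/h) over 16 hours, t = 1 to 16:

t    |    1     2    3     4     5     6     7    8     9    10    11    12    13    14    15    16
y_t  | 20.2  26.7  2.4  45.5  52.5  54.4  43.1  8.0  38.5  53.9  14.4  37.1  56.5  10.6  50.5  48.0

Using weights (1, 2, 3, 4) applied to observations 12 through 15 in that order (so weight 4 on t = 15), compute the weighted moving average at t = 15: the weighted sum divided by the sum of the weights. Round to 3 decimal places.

Weighted sum: 1·37.1 + 2·56.5 + 3·10.6 + 4·50.5 = 37.1 + 113.0 + 31.8 + 202.0 = 383.9
Weight total: 1 + 2 + 3 + 4 = 10
WMA = 383.9 / 10 = 38.390

38.390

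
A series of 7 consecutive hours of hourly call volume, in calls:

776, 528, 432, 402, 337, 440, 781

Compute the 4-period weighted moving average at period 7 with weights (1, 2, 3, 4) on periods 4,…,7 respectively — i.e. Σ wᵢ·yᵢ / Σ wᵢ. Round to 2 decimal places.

552.00

Weighted sum: 1·402 + 2·337 + 3·440 + 4·781 = 402 + 674 + 1320 + 3124 = 5520
Weight total: 1 + 2 + 3 + 4 = 10
WMA = 5520 / 10 = 552.00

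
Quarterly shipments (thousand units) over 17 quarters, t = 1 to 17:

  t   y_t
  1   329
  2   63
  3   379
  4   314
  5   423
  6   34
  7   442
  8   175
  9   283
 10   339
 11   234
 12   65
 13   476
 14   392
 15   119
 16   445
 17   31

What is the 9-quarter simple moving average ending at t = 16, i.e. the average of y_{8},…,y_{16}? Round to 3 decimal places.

280.889

Sum of periods 8–16: 175 + 283 + 339 + 234 + 65 + 476 + 392 + 119 + 445 = 2528
Divide by 9: 2528 / 9 = 280.889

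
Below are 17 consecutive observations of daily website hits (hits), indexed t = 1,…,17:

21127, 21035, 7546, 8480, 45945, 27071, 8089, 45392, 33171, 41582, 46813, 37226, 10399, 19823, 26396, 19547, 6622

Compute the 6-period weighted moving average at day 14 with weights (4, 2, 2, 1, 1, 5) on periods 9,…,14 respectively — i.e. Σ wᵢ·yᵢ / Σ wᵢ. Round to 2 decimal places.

Weighted sum: 4·33171 + 2·41582 + 2·46813 + 1·37226 + 1·10399 + 5·19823 = 132684 + 83164 + 93626 + 37226 + 10399 + 99115 = 456214
Weight total: 4 + 2 + 2 + 1 + 1 + 5 = 15
WMA = 456214 / 15 = 30414.27

30414.27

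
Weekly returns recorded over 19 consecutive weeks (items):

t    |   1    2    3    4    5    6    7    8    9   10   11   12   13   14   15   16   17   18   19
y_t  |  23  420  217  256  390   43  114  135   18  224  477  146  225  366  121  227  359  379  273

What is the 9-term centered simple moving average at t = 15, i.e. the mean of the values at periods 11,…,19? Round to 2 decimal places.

Sum of periods 11–19: 477 + 146 + 225 + 366 + 121 + 227 + 359 + 379 + 273 = 2573
Divide by 9: 2573 / 9 = 285.89

285.89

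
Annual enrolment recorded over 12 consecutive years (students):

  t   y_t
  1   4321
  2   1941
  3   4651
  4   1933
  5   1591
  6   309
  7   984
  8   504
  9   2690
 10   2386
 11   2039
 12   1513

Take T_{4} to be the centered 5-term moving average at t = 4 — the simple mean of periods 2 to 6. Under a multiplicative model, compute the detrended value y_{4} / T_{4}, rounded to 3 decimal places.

0.927

Trend T_4 = (1941 + 4651 + 1933 + 1591 + 309) / 5 = 10425/5 = 2085.00000
Ratio to trend: 1933 / 2085.00000 = 0.927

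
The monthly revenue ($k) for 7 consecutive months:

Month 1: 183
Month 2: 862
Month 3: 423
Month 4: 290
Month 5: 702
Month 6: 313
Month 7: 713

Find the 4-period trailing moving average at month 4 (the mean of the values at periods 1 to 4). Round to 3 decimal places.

Sum of periods 1–4: 183 + 862 + 423 + 290 = 1758
Divide by 4: 1758 / 4 = 439.500

439.500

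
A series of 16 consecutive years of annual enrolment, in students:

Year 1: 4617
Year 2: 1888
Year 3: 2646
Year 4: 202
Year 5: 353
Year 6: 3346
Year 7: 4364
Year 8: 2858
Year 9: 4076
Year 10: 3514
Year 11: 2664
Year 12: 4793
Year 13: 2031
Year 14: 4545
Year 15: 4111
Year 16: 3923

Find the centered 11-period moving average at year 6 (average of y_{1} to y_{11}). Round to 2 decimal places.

Sum of periods 1–11: 4617 + 1888 + 2646 + 202 + 353 + 3346 + 4364 + 2858 + 4076 + 3514 + 2664 = 30528
Divide by 11: 30528 / 11 = 2775.27

2775.27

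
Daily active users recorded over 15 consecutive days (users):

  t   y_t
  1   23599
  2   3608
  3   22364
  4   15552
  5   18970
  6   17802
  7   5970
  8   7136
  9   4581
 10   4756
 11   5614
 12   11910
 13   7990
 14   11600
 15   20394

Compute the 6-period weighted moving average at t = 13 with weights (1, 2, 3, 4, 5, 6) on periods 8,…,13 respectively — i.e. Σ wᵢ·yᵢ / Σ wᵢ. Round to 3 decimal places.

7643.429

Weighted sum: 1·7136 + 2·4581 + 3·4756 + 4·5614 + 5·11910 + 6·7990 = 7136 + 9162 + 14268 + 22456 + 59550 + 47940 = 160512
Weight total: 1 + 2 + 3 + 4 + 5 + 6 = 21
WMA = 160512 / 21 = 7643.429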